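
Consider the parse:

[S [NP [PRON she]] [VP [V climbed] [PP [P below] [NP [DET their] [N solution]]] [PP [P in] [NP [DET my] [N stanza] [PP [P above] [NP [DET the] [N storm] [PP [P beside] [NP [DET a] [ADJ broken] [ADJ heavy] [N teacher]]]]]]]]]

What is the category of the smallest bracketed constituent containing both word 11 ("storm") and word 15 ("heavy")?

NP

Both words fall inside [NP the storm beside a broken heavy teacher] (words 10–16), and no smaller constituent contains them both. Label: NP.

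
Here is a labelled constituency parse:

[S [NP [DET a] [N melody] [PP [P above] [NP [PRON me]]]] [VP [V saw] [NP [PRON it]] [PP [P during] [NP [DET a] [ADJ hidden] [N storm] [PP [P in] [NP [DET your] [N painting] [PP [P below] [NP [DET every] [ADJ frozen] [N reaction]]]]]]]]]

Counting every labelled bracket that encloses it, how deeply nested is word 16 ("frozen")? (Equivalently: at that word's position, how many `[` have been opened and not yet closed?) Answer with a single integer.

9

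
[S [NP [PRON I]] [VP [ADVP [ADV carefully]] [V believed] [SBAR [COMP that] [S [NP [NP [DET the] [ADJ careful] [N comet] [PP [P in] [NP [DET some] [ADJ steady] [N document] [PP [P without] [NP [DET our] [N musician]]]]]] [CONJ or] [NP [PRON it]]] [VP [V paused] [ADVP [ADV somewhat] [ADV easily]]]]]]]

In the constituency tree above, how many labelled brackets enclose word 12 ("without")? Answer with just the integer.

Counting open brackets not yet closed at "without": [S [VP [SBAR [S [NP [NP [PP [NP [PP [P = 10.

10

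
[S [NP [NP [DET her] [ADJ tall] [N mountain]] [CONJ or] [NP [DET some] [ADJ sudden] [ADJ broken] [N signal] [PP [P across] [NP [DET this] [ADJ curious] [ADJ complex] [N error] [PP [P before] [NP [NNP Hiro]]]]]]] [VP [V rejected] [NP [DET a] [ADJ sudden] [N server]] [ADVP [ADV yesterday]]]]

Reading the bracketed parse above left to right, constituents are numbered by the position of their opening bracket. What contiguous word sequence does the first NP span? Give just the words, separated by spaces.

her tall mountain or some sudden broken signal across this curious complex error before Hiro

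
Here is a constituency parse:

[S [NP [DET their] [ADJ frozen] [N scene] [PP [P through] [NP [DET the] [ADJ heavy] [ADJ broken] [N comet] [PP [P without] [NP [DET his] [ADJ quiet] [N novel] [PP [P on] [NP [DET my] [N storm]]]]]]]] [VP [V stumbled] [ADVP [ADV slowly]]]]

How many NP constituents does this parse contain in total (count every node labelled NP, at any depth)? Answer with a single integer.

4

The NP constituents are: [NP their frozen scene through the heavy broken comet without his quiet novel on my storm]; [NP the heavy broken comet without his quiet novel on my storm]; [NP his quiet novel on my storm]; [NP my storm]. Total: 4.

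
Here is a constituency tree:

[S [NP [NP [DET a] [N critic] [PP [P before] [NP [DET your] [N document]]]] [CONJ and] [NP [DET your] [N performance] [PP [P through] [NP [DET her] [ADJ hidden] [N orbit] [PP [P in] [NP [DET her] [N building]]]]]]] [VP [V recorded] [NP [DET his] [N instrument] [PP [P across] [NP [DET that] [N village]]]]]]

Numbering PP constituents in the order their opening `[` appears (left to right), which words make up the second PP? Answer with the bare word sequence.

In left-to-right order the PP constituents are "before your document"; "through her hidden orbit in her building"; "in her building"; "across that village". Number 2 is "through her hidden orbit in her building".

through her hidden orbit in her building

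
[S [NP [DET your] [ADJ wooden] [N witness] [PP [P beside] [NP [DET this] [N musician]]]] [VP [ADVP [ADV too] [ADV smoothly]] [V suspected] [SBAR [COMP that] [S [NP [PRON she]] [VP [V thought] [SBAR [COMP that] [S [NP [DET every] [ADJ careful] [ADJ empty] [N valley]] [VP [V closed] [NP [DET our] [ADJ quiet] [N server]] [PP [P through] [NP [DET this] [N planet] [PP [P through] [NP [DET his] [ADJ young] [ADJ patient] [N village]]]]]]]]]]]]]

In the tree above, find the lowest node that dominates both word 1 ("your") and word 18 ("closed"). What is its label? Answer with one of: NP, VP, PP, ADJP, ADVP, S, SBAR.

The smallest bracket enclosing both words is [S your wooden witness beside this musician too smoothly suspected that she thought that every careful empty valley closed our quiet server through this planet through his young patient village], so the label is S.

S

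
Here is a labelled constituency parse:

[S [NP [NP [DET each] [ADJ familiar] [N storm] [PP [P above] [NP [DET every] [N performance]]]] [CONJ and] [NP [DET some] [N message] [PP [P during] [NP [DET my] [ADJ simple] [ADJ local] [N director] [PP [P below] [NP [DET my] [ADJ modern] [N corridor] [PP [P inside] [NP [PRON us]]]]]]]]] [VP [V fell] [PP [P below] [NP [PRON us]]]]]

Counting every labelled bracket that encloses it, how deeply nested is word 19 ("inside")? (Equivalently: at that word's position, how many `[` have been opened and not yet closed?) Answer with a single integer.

9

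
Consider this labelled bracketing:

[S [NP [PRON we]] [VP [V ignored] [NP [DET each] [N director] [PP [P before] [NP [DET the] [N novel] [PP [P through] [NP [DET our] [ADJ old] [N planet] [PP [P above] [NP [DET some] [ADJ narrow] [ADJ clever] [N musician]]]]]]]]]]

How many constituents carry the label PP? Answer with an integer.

3

Scanning left to right, an opening `[PP` appears at word positions 5, 8, 12 — 3 in total.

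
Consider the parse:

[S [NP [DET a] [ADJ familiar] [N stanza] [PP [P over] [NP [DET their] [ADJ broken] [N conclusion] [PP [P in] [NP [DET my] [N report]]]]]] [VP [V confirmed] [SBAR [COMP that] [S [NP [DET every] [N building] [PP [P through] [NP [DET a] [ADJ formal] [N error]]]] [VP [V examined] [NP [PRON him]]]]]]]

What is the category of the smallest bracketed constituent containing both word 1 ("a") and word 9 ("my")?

NP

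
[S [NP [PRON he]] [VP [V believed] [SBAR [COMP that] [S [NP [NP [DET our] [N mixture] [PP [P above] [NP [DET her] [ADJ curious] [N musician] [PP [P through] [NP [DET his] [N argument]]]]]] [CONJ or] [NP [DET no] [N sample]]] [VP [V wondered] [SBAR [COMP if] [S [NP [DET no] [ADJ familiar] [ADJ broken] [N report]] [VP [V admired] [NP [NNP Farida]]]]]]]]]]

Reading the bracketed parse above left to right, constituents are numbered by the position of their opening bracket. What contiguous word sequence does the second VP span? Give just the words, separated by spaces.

wondered if no familiar broken report admired Farida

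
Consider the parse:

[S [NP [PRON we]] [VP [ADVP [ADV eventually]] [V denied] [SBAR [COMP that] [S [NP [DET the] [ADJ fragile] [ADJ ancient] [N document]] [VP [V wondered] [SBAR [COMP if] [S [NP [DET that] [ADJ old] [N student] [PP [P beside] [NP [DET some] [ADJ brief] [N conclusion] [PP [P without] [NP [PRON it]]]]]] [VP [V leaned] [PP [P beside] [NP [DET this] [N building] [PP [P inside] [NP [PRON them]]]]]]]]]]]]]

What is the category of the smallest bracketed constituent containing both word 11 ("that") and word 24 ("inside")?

S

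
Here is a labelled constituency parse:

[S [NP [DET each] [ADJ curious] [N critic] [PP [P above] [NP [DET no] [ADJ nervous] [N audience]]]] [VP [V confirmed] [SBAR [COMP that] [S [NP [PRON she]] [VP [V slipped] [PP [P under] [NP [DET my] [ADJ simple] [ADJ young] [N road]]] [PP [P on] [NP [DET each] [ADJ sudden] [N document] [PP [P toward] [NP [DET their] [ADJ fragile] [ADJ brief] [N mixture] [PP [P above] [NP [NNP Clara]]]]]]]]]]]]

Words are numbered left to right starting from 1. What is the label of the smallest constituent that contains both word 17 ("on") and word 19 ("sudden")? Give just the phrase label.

The smallest bracket enclosing both words is [PP on each sudden document toward their fragile brief mixture above Clara], so the label is PP.

PP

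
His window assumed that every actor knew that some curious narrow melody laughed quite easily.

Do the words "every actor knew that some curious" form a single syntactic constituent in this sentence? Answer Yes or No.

No

The sequence begins inside the noun phrase "every actor" and ends inside the verb phrase "knew that some curious narrow melody laughed quite easily"; it crosses a phrase boundary, so no single node in the tree spans exactly those words.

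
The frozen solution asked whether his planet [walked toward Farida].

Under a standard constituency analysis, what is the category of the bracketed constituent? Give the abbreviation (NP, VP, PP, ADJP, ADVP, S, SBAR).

VP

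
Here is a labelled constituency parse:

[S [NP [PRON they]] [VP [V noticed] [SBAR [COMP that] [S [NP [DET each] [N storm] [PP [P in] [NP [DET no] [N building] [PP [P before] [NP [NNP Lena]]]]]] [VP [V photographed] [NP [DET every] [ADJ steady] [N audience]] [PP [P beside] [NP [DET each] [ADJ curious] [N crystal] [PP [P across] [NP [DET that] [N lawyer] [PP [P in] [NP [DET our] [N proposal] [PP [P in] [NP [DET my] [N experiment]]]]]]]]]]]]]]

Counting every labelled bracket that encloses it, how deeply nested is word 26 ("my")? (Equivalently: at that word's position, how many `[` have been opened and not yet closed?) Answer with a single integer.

Counting open brackets not yet closed at "my": [S [VP [SBAR [S [VP [PP [NP [PP [NP [PP [NP [PP [NP [DET = 14.

14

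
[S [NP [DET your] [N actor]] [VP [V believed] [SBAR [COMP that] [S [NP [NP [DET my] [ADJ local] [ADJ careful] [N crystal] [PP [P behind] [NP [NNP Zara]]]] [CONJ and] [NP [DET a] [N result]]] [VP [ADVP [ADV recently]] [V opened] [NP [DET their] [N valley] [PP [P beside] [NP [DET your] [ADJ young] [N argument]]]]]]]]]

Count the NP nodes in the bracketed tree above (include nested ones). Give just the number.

7

Scanning left to right, an opening `[NP` appears at word positions 1, 5, 5, 10, 12, 16, 19 — 7 in total.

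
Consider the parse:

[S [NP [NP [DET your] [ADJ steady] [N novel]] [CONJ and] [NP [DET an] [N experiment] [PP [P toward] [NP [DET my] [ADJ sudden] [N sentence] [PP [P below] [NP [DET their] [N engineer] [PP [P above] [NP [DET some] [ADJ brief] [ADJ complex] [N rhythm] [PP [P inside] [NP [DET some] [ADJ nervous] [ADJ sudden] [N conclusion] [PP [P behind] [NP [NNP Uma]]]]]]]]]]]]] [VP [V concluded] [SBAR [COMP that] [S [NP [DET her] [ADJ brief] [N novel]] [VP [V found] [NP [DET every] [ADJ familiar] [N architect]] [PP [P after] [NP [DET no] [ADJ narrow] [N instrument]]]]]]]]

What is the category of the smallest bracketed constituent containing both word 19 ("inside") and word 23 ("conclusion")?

The smallest bracket enclosing both words is [PP inside some nervous sudden conclusion behind Uma], so the label is PP.

PP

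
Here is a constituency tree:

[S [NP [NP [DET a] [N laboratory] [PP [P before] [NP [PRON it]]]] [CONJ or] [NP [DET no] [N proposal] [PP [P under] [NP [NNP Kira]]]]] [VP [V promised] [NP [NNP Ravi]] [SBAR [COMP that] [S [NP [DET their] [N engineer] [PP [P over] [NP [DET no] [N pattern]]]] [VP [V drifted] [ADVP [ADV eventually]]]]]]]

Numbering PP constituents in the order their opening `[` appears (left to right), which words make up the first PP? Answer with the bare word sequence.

In left-to-right order the PP constituents are "before it"; "under Kira"; "over no pattern". Number 1 is "before it".

before it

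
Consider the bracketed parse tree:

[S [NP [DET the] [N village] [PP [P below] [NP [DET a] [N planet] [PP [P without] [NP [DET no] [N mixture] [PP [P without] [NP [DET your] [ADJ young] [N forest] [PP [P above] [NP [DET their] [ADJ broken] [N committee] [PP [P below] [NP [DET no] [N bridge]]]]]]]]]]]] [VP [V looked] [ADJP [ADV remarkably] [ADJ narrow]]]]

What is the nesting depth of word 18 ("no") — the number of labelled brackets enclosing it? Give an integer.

13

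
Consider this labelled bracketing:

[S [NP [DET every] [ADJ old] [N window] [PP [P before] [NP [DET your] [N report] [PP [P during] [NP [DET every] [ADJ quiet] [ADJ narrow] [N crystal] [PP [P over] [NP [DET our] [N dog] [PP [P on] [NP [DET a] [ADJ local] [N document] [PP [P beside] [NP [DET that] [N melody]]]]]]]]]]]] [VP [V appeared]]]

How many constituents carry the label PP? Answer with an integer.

5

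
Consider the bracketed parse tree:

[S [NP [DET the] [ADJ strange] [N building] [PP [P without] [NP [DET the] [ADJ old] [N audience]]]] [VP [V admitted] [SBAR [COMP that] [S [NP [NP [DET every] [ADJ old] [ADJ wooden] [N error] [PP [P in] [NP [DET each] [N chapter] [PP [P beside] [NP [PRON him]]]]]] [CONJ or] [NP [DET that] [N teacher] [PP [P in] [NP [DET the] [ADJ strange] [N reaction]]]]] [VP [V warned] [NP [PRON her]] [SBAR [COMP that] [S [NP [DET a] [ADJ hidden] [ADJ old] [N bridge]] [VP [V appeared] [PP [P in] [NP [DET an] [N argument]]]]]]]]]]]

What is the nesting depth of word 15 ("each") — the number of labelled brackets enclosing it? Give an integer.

Path from the root down to the word: S → VP → SBAR → S → NP → NP → PP → NP → DET. That is 9 enclosing brackets.

9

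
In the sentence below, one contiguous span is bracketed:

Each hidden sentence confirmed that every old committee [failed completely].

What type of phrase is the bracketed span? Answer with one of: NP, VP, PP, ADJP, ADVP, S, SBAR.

VP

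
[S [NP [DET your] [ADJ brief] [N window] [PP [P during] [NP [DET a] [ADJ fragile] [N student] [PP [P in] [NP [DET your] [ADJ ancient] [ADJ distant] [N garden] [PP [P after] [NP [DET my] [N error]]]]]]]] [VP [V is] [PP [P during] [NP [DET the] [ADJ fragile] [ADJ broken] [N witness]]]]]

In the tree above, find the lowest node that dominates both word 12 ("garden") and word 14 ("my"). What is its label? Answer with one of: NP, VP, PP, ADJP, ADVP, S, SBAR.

Word 12 lies under S → NP → PP → NP → PP → NP → N; word 14 lies under S → NP → PP → NP → PP → NP → PP → NP → DET. The lowest shared node is the NP.

NP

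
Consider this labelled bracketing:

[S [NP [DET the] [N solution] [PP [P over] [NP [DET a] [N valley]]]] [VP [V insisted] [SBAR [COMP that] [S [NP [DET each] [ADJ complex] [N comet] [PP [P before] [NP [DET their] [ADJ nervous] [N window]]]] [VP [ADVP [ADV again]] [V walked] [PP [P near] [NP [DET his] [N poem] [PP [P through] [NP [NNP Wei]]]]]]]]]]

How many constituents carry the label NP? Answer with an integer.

The NP constituents are: [NP the solution over a valley]; [NP a valley]; [NP each complex comet before their nervous window]; [NP their nervous window]; [NP his poem through Wei]; [NP Wei]. Total: 6.

6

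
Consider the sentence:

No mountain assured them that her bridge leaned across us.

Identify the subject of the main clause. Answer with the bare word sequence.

no mountain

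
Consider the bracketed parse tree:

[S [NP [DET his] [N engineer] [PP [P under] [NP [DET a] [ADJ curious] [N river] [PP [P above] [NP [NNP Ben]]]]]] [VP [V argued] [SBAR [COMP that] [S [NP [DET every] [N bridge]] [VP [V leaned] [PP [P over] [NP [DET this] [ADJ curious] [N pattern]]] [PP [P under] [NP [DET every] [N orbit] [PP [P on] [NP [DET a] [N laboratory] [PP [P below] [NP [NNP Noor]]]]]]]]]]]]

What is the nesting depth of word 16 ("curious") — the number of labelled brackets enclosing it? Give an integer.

Counting open brackets not yet closed at "curious": [S [VP [SBAR [S [VP [PP [NP [ADJ = 8.

8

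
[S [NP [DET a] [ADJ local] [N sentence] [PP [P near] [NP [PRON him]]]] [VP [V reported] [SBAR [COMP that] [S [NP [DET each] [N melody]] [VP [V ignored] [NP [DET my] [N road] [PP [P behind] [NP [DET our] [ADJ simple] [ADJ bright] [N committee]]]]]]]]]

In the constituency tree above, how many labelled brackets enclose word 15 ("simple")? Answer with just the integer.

9

Path from the root down to the word: S → VP → SBAR → S → VP → NP → PP → NP → ADJ. That is 9 enclosing brackets.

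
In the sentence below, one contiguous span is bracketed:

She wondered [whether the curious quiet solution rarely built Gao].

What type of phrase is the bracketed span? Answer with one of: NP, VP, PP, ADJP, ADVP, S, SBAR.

The span is built around the complementizer "whether" — a subordinate clause (SBAR).

SBAR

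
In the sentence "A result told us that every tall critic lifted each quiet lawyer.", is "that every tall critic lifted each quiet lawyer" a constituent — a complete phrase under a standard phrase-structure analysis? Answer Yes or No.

Yes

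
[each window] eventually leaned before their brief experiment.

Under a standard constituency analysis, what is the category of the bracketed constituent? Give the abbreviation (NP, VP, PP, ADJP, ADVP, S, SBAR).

"window" is the head of the bracketed span, so the span is a noun phrase: NP.

NP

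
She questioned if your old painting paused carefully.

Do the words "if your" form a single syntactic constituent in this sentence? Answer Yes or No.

No

The sequence begins inside the complementizer "if" and ends inside the clause "your old painting paused carefully"; it crosses a phrase boundary, so no single node in the tree spans exactly those words.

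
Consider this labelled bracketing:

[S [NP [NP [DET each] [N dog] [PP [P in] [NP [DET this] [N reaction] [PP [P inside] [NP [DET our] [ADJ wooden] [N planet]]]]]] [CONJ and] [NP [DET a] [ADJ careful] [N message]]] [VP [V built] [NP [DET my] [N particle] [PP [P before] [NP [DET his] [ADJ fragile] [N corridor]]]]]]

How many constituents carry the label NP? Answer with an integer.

7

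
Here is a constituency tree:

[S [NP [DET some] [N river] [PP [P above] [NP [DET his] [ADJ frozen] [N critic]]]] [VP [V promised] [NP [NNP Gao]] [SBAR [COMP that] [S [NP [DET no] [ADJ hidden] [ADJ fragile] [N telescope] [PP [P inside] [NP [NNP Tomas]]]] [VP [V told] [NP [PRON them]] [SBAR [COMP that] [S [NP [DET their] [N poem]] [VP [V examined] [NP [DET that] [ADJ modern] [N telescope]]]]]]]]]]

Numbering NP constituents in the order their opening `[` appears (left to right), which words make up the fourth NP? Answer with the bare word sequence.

no hidden fragile telescope inside Tomas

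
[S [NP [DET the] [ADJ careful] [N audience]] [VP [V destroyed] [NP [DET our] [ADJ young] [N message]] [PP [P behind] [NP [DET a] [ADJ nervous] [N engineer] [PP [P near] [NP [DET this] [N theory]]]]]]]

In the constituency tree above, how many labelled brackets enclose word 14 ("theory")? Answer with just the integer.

7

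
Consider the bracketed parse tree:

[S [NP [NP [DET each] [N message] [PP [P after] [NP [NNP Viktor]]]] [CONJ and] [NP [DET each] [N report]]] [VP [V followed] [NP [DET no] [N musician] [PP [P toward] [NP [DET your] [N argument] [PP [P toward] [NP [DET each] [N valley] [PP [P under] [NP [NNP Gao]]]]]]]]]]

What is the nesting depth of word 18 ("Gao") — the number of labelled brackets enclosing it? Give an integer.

Path from the root down to the word: S → VP → NP → PP → NP → PP → NP → PP → NP → NNP. That is 10 enclosing brackets.

10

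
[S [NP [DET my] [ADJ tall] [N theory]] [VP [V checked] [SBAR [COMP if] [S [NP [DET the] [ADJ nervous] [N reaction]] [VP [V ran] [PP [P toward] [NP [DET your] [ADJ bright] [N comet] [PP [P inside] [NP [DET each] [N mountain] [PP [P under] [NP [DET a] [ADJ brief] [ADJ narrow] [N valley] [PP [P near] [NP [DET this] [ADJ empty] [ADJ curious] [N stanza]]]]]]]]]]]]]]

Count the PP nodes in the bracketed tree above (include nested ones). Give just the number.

Listing each PP by its span: [PP toward your bright comet inside each mountain under a brief narrow valley near this empty curious stanza]; [PP inside each mountain under a brief narrow valley near this empty curious stanza]; [PP under a brief narrow valley near this empty curious stanza]; [PP near this empty curious stanza] — that makes 4.

4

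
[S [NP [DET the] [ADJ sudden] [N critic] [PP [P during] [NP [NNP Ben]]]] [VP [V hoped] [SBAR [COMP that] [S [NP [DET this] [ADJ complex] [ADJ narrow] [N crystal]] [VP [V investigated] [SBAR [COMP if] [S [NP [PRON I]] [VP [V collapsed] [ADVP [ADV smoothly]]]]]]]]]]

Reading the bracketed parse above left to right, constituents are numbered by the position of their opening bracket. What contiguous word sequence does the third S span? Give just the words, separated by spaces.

I collapsed smoothly

In left-to-right order the S constituents are "the sudden critic during Ben hoped that this complex narrow crystal investigated if I collapsed smoothly"; "this complex narrow crystal investigated if I collapsed smoothly"; "I collapsed smoothly". Number 3 is "I collapsed smoothly".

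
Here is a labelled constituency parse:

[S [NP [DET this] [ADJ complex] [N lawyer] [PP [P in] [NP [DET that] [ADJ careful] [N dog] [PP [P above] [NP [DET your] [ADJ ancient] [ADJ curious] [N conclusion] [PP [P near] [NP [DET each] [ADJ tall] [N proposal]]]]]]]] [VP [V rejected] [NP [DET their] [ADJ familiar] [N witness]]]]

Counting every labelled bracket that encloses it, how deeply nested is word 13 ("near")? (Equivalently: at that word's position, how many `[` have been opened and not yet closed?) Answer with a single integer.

8

The word sits inside P, which is inside PP, inside NP, inside PP, inside NP, inside PP, inside NP, inside S — 8 brackets in all.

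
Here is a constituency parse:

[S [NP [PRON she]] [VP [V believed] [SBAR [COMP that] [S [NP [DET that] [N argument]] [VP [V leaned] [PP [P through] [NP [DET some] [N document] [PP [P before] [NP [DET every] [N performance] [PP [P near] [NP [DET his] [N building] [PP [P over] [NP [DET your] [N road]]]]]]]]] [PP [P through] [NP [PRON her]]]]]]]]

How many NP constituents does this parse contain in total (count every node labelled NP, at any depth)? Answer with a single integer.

The NP constituents are: [NP she]; [NP that argument]; [NP some document before every performance near his building over your road]; [NP every performance near his building over your road]; [NP his building over your road]; [NP your road] …. Total: 7.

7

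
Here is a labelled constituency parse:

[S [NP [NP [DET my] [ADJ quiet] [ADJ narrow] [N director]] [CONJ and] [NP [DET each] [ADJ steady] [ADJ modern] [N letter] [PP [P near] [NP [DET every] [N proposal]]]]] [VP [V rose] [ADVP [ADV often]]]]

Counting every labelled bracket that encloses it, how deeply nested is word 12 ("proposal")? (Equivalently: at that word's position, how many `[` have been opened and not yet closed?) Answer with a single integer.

Path from the root down to the word: S → NP → NP → PP → NP → N. That is 6 enclosing brackets.

6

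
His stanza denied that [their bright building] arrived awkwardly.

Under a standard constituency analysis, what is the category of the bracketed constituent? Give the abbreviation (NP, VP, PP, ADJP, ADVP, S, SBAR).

NP

"building" is the head of the bracketed span, so the span is a noun phrase: NP.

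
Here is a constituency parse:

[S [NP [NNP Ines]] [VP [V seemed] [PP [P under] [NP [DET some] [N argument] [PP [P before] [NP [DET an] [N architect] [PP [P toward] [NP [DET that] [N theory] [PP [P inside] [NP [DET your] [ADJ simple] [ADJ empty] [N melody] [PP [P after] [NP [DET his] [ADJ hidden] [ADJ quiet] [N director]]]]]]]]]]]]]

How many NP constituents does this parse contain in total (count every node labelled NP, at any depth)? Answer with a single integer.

6

The NP constituents are: [NP Ines]; [NP some argument before an architect toward that theory inside your simple empty melody after his hidden quiet director]; [NP an architect toward that theory inside your simple empty melody after his hidden quiet director]; [NP that theory inside your simple empty melody after his hidden quiet director]; [NP your simple empty melody after his hidden quiet director]; [NP his hidden quiet director]. Total: 6.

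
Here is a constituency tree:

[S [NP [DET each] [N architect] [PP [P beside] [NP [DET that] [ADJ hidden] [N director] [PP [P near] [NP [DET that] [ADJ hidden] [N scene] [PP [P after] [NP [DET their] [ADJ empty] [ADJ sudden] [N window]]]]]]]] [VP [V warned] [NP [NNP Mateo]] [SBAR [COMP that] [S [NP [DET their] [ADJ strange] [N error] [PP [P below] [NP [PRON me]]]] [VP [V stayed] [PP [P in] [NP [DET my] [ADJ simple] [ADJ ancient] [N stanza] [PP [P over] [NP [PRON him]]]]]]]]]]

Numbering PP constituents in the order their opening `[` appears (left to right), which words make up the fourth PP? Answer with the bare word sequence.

The PP opening brackets appear, in order, over: "beside that hidden director near that hidden scene after their empty sudden window"; "near that hidden scene after their empty sudden window"; "after their empty sudden window"; "below me"; "in my simple ancient stanza over him"; "over him". The fourth one spans "below me".

below me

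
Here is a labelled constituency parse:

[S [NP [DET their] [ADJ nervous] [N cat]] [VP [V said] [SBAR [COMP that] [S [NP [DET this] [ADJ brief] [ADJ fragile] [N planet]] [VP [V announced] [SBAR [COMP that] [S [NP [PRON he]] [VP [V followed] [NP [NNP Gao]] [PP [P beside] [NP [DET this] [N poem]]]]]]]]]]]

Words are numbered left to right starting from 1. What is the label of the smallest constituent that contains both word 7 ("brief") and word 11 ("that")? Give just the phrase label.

S

The smallest bracket enclosing both words is [S this brief fragile planet announced that he followed Gao beside this poem], so the label is S.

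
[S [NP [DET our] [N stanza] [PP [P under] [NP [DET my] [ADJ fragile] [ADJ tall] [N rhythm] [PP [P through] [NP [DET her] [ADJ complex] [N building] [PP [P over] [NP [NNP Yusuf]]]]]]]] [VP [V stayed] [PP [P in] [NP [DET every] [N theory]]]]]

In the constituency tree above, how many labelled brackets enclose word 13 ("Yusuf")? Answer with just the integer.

9

Path from the root down to the word: S → NP → PP → NP → PP → NP → PP → NP → NNP. That is 9 enclosing brackets.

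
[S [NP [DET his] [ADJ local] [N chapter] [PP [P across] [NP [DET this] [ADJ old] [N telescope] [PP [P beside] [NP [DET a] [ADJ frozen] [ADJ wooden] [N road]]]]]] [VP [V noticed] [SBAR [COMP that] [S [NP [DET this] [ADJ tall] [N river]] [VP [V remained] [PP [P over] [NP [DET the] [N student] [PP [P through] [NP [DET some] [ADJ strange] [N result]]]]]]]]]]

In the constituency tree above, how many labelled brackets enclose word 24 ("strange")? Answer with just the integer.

Path from the root down to the word: S → VP → SBAR → S → VP → PP → NP → PP → NP → ADJ. That is 10 enclosing brackets.

10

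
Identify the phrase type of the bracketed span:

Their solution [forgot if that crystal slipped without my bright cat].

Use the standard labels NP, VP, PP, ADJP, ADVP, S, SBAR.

VP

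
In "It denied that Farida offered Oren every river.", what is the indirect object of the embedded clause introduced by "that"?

Oren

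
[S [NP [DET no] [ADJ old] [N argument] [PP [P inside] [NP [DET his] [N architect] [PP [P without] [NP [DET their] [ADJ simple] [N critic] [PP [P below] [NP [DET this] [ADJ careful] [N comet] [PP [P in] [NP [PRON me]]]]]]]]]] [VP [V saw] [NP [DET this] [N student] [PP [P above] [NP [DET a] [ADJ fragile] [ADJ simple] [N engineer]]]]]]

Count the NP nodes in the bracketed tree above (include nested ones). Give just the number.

The NP constituents are: [NP no old argument inside his architect without their simple critic below this careful comet in me]; [NP his architect without their simple critic below this careful comet in me]; [NP their simple critic below this careful comet in me]; [NP this careful comet in me]; [NP me]; [NP this student above a fragile simple engineer] …. Total: 7.

7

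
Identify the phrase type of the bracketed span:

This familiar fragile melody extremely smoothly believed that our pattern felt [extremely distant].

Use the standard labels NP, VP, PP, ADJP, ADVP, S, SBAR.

The bracketed span "extremely distant" is headed by "distant", making it an adjective phrase (ADJP).

ADJP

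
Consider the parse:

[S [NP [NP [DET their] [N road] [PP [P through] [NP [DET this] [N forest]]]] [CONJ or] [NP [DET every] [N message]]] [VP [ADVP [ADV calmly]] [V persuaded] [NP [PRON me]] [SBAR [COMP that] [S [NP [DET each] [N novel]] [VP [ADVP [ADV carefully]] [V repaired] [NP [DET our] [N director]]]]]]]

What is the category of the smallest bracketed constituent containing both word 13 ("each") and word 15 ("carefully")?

Both words fall inside [S each novel carefully repaired our director] (words 13–18), and no smaller constituent contains them both. Label: S.

S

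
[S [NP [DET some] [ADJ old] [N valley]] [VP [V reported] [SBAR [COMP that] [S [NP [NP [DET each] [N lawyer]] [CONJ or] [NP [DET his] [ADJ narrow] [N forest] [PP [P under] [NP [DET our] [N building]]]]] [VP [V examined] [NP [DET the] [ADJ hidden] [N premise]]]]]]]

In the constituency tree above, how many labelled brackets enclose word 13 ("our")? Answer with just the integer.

9

The word sits inside DET, which is inside NP, inside PP, inside NP, inside NP, inside S, inside SBAR, inside VP, inside S — 9 brackets in all.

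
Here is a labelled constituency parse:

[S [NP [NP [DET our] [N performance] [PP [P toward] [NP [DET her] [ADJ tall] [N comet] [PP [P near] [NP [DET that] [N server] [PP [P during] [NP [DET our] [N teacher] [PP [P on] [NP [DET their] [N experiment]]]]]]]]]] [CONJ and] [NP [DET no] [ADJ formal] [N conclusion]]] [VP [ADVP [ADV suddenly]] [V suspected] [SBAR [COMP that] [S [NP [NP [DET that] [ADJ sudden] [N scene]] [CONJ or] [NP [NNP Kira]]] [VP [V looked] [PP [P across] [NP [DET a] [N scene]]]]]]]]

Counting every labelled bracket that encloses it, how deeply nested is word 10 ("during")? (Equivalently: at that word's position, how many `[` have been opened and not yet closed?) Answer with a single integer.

9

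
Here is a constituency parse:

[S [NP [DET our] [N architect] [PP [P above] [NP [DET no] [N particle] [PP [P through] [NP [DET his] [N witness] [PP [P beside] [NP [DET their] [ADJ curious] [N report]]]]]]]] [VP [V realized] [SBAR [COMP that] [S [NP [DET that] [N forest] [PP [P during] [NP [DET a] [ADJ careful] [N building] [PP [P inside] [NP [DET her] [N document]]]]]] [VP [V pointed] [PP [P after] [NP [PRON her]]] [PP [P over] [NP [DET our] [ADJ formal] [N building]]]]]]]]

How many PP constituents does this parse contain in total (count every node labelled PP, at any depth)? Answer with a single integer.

Listing each PP by its span: [PP above no particle through his witness beside their curious report]; [PP through his witness beside their curious report]; [PP beside their curious report]; [PP during a careful building inside her document]; [PP inside her document]; [PP after her] … — that makes 7.

7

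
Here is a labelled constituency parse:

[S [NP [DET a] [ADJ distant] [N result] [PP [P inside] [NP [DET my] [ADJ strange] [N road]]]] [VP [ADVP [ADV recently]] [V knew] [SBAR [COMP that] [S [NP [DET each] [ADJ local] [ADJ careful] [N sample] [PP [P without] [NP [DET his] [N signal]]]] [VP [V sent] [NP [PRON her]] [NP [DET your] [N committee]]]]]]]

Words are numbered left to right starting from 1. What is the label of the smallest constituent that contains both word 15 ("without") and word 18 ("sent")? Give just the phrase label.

S

The smallest bracket enclosing both words is [S each local careful sample without his signal sent her your committee], so the label is S.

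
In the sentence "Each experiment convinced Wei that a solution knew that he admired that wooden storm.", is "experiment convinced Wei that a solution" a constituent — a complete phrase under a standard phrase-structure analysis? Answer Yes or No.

No

"experiment" belongs to the noun phrase "each experiment" while "solution" belongs to the verb phrase "convinced Wei that a solution knew that he admired that wooden storm"; a span that runs across that boundary is not a single phrase.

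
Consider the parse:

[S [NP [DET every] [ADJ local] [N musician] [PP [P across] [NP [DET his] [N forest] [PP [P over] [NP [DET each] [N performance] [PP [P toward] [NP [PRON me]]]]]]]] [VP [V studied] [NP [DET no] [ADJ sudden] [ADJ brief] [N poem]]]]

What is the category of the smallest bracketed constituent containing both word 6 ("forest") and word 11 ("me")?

Word 6 lies under S → NP → PP → NP → N; word 11 lies under S → NP → PP → NP → PP → NP → PP → NP → PRON. The lowest shared node is the NP.

NP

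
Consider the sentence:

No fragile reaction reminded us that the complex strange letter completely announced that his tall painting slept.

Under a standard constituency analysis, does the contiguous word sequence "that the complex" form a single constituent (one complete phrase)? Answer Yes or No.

No

The smallest constituent containing the whole sequence is the subordinate clause [SBAR that the complex strange letter completely announced that his tall painting slept], but the sequence is only part of it — it straddles the boundary between complementizer "that" and clause "the complex strange letter completely announced that his tall painting slept".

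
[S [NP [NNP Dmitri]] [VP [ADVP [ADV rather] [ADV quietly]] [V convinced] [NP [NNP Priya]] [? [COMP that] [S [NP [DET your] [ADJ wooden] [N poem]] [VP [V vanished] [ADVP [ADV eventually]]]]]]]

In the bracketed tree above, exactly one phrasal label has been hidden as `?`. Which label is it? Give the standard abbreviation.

SBAR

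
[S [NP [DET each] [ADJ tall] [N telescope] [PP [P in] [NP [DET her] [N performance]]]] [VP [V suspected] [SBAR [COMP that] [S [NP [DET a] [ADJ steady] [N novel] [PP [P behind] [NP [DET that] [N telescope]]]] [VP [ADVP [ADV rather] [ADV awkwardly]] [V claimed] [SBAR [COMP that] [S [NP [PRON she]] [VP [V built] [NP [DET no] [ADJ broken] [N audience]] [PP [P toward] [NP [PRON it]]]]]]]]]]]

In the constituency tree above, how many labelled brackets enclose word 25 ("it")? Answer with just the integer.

11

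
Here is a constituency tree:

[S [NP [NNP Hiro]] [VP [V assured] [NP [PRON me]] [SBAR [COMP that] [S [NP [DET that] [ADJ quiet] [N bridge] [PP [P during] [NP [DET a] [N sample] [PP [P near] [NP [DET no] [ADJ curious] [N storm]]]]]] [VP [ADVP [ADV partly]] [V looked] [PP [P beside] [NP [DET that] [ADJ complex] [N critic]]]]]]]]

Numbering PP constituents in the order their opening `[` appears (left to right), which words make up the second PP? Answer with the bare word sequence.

near no curious storm

In left-to-right order the PP constituents are "during a sample near no curious storm"; "near no curious storm"; "beside that complex critic". Number 2 is "near no curious storm".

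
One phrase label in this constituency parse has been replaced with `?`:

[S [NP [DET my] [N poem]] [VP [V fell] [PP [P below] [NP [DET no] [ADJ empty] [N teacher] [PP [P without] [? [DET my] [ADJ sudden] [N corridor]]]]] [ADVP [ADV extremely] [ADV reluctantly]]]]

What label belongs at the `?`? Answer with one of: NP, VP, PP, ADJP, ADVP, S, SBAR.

NP

The `?` node immediately contains: DET 'my', ADJ 'sudden', N 'corridor'. That is the internal structure of a noun phrase, so the label is NP.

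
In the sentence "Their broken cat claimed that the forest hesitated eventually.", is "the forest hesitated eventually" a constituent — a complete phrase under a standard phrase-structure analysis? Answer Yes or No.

The sequence corresponds to a single S node — the clause "the forest hesitated eventually".

Yes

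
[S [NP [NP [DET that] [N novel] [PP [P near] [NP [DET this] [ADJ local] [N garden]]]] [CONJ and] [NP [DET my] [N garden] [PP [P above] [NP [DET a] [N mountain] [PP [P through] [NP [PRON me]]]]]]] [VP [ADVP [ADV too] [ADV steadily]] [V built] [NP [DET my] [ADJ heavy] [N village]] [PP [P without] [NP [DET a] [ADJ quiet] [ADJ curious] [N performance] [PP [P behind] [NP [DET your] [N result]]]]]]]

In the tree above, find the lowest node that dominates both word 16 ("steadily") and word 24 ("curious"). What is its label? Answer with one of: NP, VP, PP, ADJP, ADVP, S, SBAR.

VP

Both words fall inside [VP too steadily built my heavy village without a quiet curious performance behind your result] (words 15–28), and no smaller constituent contains them both. Label: VP.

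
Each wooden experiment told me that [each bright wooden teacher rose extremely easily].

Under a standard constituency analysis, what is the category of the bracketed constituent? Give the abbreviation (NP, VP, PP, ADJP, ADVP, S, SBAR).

The bracketed span "each bright wooden teacher rose extremely easily" is headed by "rose", making it a clause (S).

S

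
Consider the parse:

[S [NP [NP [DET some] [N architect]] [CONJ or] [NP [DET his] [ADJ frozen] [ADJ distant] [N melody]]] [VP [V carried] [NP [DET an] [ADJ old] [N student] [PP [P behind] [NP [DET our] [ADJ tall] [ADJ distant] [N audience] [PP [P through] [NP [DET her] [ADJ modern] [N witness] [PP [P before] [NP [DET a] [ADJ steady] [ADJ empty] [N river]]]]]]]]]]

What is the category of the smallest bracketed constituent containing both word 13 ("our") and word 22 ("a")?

NP

Word 13 lies under S → VP → NP → PP → NP → DET; word 22 lies under S → VP → NP → PP → NP → PP → NP → PP → NP → DET. The lowest shared node is the NP.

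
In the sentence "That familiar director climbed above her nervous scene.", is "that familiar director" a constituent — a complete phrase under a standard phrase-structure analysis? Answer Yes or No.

Yes

These words form the whole noun phrase headed by "director", so yes — one constituent.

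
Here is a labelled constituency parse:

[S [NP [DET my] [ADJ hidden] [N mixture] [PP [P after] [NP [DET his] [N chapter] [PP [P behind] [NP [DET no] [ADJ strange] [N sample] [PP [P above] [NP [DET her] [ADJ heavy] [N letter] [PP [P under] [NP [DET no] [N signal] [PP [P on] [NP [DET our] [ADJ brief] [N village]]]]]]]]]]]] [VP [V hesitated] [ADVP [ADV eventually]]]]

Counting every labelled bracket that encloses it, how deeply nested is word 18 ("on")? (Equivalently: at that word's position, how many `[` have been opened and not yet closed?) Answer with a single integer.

12

Counting open brackets not yet closed at "on": [S [NP [PP [NP [PP [NP [PP [NP [PP [NP [PP [P = 12.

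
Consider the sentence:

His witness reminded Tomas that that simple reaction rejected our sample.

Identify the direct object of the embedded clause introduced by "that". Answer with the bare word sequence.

our sample

The verb of the embedded clause introduced by "that" is "rejected"; its direct object is the NP "our sample".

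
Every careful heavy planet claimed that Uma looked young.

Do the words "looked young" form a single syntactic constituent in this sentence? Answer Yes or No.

The sequence corresponds to a single VP node — the verb phrase "looked young".

Yes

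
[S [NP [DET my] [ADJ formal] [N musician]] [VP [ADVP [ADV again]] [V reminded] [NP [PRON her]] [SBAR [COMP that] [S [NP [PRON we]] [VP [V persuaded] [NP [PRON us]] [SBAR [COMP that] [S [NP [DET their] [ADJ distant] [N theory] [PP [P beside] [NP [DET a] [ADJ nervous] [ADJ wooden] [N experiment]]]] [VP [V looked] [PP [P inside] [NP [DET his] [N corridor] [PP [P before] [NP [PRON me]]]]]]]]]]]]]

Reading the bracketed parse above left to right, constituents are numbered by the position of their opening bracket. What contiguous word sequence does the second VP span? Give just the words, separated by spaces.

persuaded us that their distant theory beside a nervous wooden experiment looked inside his corridor before me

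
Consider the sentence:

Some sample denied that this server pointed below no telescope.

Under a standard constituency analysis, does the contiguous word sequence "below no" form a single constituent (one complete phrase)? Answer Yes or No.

The sequence begins inside the preposition "below" and ends inside the noun phrase "no telescope"; it crosses a phrase boundary, so no single node in the tree spans exactly those words.

No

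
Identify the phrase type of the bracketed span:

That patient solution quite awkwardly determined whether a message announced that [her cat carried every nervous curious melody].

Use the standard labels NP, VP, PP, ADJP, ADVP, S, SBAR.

"carried" is the head of the bracketed span, so the span is a clause: S.

S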